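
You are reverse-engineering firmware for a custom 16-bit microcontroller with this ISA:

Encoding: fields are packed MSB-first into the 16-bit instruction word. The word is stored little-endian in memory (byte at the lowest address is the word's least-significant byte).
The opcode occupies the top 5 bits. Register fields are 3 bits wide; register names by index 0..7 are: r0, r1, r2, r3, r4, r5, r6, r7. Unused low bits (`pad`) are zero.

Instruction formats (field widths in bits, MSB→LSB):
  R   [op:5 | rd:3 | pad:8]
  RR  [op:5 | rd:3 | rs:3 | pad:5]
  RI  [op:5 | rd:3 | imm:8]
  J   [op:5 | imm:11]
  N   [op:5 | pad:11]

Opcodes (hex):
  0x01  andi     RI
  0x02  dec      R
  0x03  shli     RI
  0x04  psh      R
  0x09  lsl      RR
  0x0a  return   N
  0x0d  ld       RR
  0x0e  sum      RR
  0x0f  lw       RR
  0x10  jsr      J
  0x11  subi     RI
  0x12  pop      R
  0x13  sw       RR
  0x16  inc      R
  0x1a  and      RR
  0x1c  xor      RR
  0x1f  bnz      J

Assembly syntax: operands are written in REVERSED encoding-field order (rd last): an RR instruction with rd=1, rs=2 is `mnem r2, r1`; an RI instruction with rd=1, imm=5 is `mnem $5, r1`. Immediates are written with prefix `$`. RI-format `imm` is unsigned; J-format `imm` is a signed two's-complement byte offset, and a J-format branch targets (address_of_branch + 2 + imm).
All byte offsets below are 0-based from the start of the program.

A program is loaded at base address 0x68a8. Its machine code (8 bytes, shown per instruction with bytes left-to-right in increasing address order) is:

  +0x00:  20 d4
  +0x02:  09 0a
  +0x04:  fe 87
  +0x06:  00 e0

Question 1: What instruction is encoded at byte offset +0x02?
off 0x02: read 09 0a as little → 0x0a09
  top 5b → 0x1 → andi [RI]
  [10:8] rd=2 = r2
  [7:0] imm=9 = $9

andi $9, r2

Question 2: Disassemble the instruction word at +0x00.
and r1, r4

+0x00: 20 d4 ⇒ word 0xd420 (little)
  opcode bits[15:11]=0x1a: and/RR
  rd: (w>>8)&0x7=0x4 → r4
  rs: (w>>5)&0x7=0x1 → r1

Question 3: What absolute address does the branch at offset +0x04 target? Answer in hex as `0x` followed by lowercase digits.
0x68ac

[04] fe 87 → 0x87fe
  opcode bits[15:11]=0x10: jsr/J
  imm: (w>>0)&0x7ff=0x7fe (s11→-2) → $-2
  target = base 0x68a8 + off 0x04 + 2 + imm -2 = 0x68ac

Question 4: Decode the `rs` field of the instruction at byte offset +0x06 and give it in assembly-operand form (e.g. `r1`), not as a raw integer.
@+06  little-endian(00 e0) = 0xe000
  op=0xe000>>11=0x1c ⇒ xor (RR)
  [10:8] rd=0 = r0
  [7:5] rs=0 = r0

r0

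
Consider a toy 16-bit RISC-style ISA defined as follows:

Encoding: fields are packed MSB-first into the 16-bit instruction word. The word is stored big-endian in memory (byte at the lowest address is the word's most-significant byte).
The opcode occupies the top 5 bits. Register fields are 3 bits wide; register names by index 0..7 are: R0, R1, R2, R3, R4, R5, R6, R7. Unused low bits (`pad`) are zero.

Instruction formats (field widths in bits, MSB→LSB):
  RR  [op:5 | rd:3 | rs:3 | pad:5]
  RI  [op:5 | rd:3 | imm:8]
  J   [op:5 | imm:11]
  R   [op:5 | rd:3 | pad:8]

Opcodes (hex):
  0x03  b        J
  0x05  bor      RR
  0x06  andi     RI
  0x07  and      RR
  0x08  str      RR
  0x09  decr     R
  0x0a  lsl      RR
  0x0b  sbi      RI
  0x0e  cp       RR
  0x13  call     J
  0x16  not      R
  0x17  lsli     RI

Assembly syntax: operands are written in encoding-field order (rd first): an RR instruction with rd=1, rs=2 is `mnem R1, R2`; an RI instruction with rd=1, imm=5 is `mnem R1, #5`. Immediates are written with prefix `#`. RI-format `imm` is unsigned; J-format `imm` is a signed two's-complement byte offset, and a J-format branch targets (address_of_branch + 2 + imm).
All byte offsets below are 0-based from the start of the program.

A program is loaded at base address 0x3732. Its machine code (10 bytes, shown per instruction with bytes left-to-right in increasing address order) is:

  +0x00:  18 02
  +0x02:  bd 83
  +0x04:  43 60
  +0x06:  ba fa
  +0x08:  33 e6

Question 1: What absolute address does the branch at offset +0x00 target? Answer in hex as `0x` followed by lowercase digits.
@+00  big-endian(18 02) = 0x1802
  top 5b → 0x3 → b [J]
  [10:0] imm=2 = #2
  target = base 0x3732 + off 0x00 + 2 + imm 2 = 0x3736

0x3736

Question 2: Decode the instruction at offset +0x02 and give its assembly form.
lsli R5, #131

@+02  big-endian(bd 83) = 0xbd83
  opcode bits[15:11]=0x17: lsli/RI
  [10:8] rd=5 = R5
  [7:0] imm=131 = #131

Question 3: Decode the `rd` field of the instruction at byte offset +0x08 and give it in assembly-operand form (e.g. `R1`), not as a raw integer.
@+08  big-endian(33 e6) = 0x33e6
  top 5b → 0x6 → andi [RI]
  [10:8] rd=3 = R3
  [7:0] imm=230 = #230

R3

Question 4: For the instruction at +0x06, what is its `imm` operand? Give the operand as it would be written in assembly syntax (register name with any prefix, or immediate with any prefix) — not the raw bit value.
@+06  big-endian(ba fa) = 0xbafa
  opcode bits[15:11]=0x17: lsli/RI
  rd: (w>>8)&0x7=0x2 → R2
  imm: (w>>0)&0xff=0xfa → #250

#250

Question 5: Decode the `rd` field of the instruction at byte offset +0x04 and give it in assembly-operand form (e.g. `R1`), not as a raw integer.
off 0x04: read 43 60 as big → 0x4360
  op=0x4360>>11=0x8 ⇒ str (RR)
  rd: (w>>8)&0x7=0x3 → R3
  rs: (w>>5)&0x7=0x3 → R3

R3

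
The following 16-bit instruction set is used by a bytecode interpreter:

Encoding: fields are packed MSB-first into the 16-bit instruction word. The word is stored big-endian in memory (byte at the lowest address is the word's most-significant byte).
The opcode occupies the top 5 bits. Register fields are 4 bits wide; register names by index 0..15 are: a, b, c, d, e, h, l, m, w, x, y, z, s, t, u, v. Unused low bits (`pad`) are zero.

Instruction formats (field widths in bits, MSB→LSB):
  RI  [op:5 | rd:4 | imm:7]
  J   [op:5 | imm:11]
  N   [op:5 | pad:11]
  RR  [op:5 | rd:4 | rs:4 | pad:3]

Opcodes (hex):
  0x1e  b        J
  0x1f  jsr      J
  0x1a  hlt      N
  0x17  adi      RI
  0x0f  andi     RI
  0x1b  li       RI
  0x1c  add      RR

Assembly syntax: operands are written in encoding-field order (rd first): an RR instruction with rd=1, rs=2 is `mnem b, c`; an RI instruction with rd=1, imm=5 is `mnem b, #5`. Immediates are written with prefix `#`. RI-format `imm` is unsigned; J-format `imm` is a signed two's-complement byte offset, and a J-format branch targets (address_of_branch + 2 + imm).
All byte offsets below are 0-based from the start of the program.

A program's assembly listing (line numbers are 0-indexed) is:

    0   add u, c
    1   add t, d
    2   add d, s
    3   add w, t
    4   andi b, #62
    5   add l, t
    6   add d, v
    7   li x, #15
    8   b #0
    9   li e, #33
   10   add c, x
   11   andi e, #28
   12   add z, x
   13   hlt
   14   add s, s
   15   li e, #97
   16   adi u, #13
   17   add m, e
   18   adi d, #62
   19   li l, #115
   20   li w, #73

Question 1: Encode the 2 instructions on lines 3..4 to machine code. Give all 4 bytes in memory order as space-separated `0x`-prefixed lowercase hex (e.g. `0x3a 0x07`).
0xe4 0x68 0x78 0xbe

L3: add op=0x1c:5|rd=8:4|rs=13:4|pad=0:3 ⇒ 0xe468 ⇒ big e4 68
L4: andi op=0xf:5|rd=1:4|imm=62:7 ⇒ 0x78be ⇒ big 78 be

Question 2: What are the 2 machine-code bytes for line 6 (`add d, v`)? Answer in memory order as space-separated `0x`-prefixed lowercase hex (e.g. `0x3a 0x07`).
line 6 (add): pack op=0x1c:5|rd=3:4|rs=15:4|pad=0:3 = 0xe1f8; big→ e1 f8

0xe1 0xf8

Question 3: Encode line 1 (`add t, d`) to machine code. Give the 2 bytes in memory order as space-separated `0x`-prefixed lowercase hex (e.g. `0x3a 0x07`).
0xe6 0x98

1. add fields op=0x1c:5|rd=13:4|rs=3:4|pad=0:3 → word e698h → e6 98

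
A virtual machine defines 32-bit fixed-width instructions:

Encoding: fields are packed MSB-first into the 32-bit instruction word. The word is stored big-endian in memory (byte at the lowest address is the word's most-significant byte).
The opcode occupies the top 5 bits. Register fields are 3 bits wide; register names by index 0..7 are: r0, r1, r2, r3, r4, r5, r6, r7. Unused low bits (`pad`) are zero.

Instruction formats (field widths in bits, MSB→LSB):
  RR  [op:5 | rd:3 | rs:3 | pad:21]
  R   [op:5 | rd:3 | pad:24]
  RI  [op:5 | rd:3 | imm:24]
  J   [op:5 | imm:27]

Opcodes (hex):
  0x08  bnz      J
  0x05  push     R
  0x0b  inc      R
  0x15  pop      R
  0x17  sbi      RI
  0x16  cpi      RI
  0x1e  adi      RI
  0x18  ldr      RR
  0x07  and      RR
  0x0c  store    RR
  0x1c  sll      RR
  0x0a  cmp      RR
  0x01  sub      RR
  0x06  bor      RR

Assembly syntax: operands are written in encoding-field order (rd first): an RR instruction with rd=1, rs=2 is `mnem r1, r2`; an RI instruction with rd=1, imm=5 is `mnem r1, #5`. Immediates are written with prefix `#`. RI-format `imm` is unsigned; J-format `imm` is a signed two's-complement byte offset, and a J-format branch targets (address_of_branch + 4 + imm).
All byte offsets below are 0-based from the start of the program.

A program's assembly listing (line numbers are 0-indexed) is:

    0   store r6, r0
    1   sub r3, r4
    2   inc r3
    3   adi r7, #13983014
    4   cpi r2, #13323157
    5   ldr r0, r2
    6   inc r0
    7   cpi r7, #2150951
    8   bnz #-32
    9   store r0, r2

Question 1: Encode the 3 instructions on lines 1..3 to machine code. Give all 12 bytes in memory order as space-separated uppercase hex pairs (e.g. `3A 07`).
1. sub fields op=0x1:5|rd=3:3|rs=4:3|pad=0:21 → word 0b800000h → 0b 80 00 00
2. inc fields op=0xb:5|rd=3:3|pad=0:24 → word 5b000000h → 5b 00 00 00
3. adi fields op=0x1e:5|rd=7:3|imm=13983014:24 → word f7d55d26h → f7 d5 5d 26

0B 80 00 00 5B 00 00 00 F7 D5 5D 26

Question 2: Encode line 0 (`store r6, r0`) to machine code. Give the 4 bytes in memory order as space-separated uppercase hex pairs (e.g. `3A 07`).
66 00 00 00

L0: store op=0xc:5|rd=6:3|rs=0:3|pad=0:21 ⇒ 0x66000000 ⇒ big 66 00 00 00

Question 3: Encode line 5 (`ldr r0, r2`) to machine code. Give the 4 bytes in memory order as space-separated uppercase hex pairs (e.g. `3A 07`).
line 5 (ldr): pack op=0x18:5|rd=0:3|rs=2:3|pad=0:21 = 0xc0400000; big→ c0 40 00 00

C0 40 00 00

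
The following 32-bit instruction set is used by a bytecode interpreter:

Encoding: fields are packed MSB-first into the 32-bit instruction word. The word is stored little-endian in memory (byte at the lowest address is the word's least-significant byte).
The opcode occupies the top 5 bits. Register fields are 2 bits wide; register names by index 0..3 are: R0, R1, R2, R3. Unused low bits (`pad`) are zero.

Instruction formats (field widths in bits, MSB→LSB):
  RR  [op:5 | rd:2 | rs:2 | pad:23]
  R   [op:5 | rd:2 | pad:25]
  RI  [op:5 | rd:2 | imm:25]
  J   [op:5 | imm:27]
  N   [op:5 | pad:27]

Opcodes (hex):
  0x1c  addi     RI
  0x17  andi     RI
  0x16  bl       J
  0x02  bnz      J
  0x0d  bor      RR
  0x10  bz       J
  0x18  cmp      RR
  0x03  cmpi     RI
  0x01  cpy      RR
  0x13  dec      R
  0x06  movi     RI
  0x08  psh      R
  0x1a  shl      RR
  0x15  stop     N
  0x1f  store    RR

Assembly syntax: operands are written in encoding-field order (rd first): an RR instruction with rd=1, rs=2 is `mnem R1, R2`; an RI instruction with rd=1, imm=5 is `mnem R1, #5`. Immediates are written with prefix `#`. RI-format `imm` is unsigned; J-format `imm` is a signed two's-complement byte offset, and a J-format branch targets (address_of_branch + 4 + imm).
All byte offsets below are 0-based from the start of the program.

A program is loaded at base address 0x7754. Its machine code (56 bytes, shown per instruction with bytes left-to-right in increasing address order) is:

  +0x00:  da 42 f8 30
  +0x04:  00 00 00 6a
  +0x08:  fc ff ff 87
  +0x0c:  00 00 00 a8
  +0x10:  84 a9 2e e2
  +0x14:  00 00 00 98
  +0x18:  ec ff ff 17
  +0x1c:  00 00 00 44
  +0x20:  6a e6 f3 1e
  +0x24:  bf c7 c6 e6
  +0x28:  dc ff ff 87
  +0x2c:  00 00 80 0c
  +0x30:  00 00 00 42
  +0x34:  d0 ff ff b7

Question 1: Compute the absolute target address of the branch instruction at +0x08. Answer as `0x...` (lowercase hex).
0x775c

off 0x08: read fc ff ff 87 as little → 0x87fffffc
  opcode bits[31:27]=0x10: bz/J
  [26:0] imm=134217724 (s27→-4) = #-4
  target = base 0x7754 + off 0x08 + 4 + imm -4 = 0x775c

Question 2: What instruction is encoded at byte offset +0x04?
bor R1, R0

[04] 00 00 00 6a → 0x6a000000
  top 5b → 0xd → bor [RR]
  [26:25] rd=1 = R1
  [24:23] rs=0 = R0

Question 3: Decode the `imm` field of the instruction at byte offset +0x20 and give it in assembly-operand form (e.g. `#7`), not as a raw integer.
@+20  little-endian(6a e6 f3 1e) = 0x1ef3e66a
  top 5b → 0x3 → cmpi [RI]
  [26:25] rd=3 = R3
  [24:0] imm=15984234 = #15984234

#15984234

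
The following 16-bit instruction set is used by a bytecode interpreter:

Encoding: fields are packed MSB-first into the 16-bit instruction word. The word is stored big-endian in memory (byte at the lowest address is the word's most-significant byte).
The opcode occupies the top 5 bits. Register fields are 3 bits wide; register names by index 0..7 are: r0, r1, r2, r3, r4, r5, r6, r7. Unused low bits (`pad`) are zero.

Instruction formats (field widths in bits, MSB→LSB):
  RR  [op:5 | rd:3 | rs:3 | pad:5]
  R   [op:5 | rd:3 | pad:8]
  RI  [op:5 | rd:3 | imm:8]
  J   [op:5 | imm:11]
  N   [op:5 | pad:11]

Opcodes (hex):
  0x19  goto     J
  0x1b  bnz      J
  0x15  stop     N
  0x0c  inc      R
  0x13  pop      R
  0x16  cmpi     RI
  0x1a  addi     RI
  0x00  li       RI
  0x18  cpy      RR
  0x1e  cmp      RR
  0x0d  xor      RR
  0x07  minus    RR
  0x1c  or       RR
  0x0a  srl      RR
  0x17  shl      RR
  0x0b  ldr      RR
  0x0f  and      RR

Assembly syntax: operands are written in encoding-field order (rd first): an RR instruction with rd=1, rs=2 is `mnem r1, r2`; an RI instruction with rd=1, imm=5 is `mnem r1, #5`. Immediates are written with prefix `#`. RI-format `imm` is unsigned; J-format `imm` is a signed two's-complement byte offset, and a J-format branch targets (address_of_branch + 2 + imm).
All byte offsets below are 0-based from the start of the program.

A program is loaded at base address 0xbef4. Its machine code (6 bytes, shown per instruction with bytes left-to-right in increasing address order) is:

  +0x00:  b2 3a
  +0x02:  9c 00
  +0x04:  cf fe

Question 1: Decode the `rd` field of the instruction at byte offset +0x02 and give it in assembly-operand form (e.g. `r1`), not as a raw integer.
@+02  big-endian(9c 00) = 0x9c00
  op=0x9c00>>11=0x13 ⇒ pop (R)
  rd: (w>>8)&0x7=0x4 → r4

r4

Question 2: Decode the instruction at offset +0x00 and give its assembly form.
cmpi r2, #58

+0x00: b2 3a ⇒ word 0xb23a (big)
  opcode bits[15:11]=0x16: cmpi/RI
  rd@[10:8]=0x2 ⇒ r2
  imm@[7:0]=0x3a ⇒ #58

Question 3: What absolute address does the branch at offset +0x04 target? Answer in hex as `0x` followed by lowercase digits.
[04] cf fe → 0xcffe
  opcode bits[15:11]=0x19: goto/J
  [10:0] imm=2046 (s11→-2) = #-2
  target = base 0xbef4 + off 0x04 + 2 + imm -2 = 0xbef8

0xbef8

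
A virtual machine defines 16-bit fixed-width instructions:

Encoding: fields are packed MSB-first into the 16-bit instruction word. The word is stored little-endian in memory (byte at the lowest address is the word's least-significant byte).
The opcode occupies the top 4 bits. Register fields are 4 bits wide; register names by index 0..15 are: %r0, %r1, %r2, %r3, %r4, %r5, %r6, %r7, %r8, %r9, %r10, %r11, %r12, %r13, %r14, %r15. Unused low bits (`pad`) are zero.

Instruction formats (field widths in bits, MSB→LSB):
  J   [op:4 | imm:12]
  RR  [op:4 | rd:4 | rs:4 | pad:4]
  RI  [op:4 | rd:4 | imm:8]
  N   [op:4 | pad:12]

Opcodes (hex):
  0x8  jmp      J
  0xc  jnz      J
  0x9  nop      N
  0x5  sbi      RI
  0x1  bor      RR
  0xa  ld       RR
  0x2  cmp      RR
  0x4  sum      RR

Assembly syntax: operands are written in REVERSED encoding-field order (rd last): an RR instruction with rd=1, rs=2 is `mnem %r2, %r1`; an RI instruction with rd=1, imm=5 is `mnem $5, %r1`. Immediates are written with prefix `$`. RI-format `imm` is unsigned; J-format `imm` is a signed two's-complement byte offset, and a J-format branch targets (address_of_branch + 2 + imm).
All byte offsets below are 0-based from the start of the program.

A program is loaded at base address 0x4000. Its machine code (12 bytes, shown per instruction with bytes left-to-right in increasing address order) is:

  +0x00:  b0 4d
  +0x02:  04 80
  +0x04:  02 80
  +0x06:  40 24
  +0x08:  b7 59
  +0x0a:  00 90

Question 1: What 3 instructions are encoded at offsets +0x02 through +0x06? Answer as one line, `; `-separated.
jmp $4; jmp $2; cmp %r4, %r4

+0x02: 04 80 ⇒ word 0x8004 (little)
  opcode bits[15:12]=0x8: jmp/J
  imm: (w>>0)&0xfff=0x4 → $4
+0x04: 02 80 ⇒ word 0x8002 (little)
  opcode bits[15:12]=0x8: jmp/J
  imm: (w>>0)&0xfff=0x2 → $2
+0x06: 40 24 ⇒ word 0x2440 (little)
  opcode bits[15:12]=0x2: cmp/RR
  rd: (w>>8)&0xf=0x4 → %r4
  rs: (w>>4)&0xf=0x4 → %r4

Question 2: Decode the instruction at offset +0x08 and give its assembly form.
+0x08: b7 59 ⇒ word 0x59b7 (little)
  op=0x59b7>>12=0x5 ⇒ sbi (RI)
  rd: (w>>8)&0xf=0x9 → %r9
  imm: (w>>0)&0xff=0xb7 → $183

sbi $183, %r9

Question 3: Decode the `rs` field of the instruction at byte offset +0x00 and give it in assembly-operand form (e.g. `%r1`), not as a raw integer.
@+00  little-endian(b0 4d) = 0x4db0
  opcode bits[15:12]=0x4: sum/RR
  [11:8] rd=13 = %r13
  [7:4] rs=11 = %r11

%r11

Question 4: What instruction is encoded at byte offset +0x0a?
[0a] 00 90 → 0x9000
  op=0x9000>>12=0x9 ⇒ nop (N)

nop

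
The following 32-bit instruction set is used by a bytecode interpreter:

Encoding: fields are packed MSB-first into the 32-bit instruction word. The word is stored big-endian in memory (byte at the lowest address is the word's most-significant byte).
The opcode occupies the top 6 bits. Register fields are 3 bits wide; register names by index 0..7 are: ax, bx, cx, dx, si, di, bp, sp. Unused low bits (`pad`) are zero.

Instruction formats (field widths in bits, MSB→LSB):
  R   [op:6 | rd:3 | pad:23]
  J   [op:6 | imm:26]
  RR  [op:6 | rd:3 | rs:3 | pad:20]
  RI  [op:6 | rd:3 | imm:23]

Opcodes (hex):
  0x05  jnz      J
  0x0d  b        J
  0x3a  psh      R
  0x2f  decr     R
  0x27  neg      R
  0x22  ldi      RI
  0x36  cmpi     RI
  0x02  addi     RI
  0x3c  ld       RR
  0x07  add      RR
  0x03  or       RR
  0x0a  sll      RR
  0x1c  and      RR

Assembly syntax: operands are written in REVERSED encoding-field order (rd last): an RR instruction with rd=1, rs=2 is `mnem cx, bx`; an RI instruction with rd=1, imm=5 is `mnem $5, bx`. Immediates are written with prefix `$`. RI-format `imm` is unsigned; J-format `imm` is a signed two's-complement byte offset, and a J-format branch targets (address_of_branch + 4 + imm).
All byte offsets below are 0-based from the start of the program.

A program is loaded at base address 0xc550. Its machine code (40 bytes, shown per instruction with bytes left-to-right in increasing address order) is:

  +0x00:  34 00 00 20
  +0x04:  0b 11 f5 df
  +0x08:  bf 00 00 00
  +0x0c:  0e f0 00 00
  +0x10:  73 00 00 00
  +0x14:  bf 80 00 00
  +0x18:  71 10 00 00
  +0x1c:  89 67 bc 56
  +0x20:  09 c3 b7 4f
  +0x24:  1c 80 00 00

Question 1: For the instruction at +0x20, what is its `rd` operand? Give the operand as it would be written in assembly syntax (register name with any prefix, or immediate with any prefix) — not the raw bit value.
dx

off 0x20: read 09 c3 b7 4f as big → 0x09c3b74f
  op=0x09c3b74f>>26=0x2 ⇒ addi (RI)
  [25:23] rd=3 = dx
  [22:0] imm=4437839 = $4437839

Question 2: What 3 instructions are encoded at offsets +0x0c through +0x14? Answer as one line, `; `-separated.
[0c] 0e f0 00 00 → 0x0ef00000
  top 6b → 0x3 → or [RR]
  [25:23] rd=5 = di
  [22:20] rs=7 = sp
[10] 73 00 00 00 → 0x73000000
  top 6b → 0x1c → and [RR]
  [25:23] rd=6 = bp
  [22:20] rs=0 = ax
[14] bf 80 00 00 → 0xbf800000
  top 6b → 0x2f → decr [R]
  [25:23] rd=7 = sp

or sp, di; and ax, bp; decr sp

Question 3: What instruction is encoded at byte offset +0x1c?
[1c] 89 67 bc 56 → 0x8967bc56
  top 6b → 0x22 → ldi [RI]
  rd: (w>>23)&0x7=0x2 → cx
  imm: (w>>0)&0x7fffff=0x67bc56 → $6798422

ldi $6798422, cx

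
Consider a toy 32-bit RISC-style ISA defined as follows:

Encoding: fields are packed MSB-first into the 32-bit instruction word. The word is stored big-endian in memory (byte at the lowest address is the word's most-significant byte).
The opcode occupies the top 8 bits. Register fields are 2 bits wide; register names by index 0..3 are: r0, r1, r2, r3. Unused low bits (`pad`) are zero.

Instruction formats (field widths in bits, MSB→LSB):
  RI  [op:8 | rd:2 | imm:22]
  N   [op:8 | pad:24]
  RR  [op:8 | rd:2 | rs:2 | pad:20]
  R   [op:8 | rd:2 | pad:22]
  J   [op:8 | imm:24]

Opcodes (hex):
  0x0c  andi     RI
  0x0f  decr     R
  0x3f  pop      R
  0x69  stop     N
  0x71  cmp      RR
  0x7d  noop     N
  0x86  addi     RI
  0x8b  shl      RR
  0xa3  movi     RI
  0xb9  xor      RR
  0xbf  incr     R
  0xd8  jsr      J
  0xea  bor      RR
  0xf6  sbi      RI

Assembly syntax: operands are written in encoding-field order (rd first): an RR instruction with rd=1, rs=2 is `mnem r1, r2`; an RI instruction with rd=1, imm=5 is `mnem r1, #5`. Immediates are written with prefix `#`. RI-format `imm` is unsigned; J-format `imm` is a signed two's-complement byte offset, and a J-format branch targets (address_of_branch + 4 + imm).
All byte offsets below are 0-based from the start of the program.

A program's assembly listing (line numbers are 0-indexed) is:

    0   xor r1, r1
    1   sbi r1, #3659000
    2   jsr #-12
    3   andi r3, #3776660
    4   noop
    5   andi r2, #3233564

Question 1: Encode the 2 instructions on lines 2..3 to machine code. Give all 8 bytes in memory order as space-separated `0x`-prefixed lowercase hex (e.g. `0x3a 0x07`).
0xd8 0xff 0xff 0xf4 0x0c 0xf9 0xa0 0x94

2. jsr fields op=0xd8:8|imm=-12:24 → word d8fffff4h → d8 ff ff f4
3. andi fields op=0xc:8|rd=3:2|imm=3776660:22 → word 0cf9a094h → 0c f9 a0 94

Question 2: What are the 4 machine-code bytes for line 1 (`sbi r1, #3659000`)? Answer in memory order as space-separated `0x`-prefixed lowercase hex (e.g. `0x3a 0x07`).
L1: sbi op=0xf6:8|rd=1:2|imm=3659000:22 ⇒ 0xf677d4f8 ⇒ big f6 77 d4 f8

0xf6 0x77 0xd4 0xf8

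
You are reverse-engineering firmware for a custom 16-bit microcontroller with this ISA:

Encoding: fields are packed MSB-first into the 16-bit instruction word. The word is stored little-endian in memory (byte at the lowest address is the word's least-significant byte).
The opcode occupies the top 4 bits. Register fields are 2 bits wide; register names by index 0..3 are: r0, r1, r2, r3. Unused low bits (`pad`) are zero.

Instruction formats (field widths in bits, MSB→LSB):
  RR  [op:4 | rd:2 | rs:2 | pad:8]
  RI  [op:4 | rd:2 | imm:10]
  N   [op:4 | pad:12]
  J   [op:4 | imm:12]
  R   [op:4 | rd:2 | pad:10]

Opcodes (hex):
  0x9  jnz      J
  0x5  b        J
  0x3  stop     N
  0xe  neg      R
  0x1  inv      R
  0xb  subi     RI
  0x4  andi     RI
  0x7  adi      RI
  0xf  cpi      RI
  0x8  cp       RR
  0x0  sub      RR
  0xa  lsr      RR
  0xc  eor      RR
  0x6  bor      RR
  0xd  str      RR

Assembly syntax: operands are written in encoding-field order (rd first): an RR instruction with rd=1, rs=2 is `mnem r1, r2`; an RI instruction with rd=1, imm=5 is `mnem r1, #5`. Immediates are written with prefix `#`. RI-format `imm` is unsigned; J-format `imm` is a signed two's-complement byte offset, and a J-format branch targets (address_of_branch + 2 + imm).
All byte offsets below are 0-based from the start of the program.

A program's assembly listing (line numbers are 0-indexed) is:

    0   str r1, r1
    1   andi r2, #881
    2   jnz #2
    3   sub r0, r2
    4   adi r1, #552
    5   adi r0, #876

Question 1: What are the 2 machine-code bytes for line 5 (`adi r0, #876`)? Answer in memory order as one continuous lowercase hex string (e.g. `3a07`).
6c73

line 5 (adi): pack op=0x7:4|rd=0:2|imm=876:10 = 0x736c; little→ 6c 73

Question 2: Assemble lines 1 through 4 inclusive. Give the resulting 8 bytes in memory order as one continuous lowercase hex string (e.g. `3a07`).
line 1 (andi): pack op=0x4:4|rd=2:2|imm=881:10 = 0x4b71; little→ 71 4b
line 2 (jnz): pack op=0x9:4|imm=2:12 = 0x9002; little→ 02 90
line 3 (sub): pack op=0x0:4|rd=0:2|rs=2:2|pad=0:8 = 0x0200; little→ 00 02
line 4 (adi): pack op=0x7:4|rd=1:2|imm=552:10 = 0x7628; little→ 28 76

714b029000022876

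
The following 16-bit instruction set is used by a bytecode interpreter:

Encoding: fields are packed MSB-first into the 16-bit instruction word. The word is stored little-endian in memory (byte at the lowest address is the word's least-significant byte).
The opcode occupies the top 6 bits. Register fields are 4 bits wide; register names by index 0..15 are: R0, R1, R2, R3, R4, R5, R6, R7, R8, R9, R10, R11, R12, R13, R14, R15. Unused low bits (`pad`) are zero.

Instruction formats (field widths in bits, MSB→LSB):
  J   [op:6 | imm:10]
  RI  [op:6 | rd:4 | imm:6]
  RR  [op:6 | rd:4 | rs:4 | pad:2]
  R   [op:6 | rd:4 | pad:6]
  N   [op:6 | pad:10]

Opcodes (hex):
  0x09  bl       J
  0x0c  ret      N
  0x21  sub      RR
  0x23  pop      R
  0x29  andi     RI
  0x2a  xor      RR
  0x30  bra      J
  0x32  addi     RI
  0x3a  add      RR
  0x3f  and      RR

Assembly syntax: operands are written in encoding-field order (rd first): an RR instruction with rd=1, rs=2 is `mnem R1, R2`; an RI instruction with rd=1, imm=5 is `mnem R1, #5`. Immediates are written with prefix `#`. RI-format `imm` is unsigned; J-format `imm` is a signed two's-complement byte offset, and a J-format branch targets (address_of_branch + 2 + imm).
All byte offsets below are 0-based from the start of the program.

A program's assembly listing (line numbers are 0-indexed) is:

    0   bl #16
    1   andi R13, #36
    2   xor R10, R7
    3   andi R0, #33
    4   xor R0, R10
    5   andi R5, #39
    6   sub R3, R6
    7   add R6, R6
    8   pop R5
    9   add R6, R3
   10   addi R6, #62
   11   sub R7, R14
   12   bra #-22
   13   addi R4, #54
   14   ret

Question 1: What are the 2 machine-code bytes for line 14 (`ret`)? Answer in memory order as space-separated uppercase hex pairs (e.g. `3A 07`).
14. ret fields op=0xc:6|pad=0:10 → word 3000h → 00 30

00 30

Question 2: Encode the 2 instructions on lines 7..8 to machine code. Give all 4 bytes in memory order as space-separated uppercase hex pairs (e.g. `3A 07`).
7. add fields op=0x3a:6|rd=6:4|rs=6:4|pad=0:2 → word e998h → 98 e9
8. pop fields op=0x23:6|rd=5:4|pad=0:6 → word 8d40h → 40 8d

98 E9 40 8D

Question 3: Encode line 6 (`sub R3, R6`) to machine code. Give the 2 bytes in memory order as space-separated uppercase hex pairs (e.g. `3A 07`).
L6: sub op=0x21:6|rd=3:4|rs=6:4|pad=0:2 ⇒ 0x84d8 ⇒ little d8 84

D8 84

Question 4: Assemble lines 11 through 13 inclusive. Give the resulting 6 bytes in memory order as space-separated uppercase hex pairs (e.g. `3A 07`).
F8 85 EA C3 36 C9

L11: sub op=0x21:6|rd=7:4|rs=14:4|pad=0:2 ⇒ 0x85f8 ⇒ little f8 85
L12: bra op=0x30:6|imm=-22:10 ⇒ 0xc3ea ⇒ little ea c3
L13: addi op=0x32:6|rd=4:4|imm=54:6 ⇒ 0xc936 ⇒ little 36 c9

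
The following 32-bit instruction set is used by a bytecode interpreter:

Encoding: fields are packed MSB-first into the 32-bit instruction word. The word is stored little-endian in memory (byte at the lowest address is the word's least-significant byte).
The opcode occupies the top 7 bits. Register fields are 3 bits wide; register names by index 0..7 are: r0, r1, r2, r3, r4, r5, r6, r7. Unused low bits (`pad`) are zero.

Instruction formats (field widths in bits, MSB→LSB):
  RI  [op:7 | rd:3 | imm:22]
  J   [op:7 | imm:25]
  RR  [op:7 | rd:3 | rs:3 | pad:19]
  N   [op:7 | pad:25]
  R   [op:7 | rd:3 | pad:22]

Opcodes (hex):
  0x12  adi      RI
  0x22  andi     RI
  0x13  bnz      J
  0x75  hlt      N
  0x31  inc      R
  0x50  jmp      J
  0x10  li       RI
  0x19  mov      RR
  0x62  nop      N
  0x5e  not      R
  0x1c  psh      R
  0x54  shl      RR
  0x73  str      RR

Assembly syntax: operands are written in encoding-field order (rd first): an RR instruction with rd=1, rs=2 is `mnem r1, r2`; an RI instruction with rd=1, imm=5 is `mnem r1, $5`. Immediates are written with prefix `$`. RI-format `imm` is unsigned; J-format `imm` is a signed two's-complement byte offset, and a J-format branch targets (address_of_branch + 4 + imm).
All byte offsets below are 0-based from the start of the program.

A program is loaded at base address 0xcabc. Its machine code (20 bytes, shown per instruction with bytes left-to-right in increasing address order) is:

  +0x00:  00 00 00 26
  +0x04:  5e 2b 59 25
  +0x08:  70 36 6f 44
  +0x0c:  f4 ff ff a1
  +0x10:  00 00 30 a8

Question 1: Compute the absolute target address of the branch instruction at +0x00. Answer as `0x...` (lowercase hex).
0xcac0

off 0x00: read 00 00 00 26 as little → 0x26000000
  opcode bits[31:25]=0x13: bnz/J
  [24:0] imm=0 = $0
  target = base 0xcabc + off 0x00 + 4 + imm 0 = 0xcac0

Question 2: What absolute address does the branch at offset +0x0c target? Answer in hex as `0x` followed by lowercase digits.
[0c] f4 ff ff a1 → 0xa1fffff4
  top 7b → 0x50 → jmp [J]
  [24:0] imm=33554420 (s25→-12) = $-12
  target = base 0xcabc + off 0x0c + 4 + imm -12 = 0xcac0

0xcac0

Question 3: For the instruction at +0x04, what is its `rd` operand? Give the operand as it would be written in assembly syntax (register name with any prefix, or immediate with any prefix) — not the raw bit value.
r5

+0x04: 5e 2b 59 25 ⇒ word 0x25592b5e (little)
  top 7b → 0x12 → adi [RI]
  rd: (w>>22)&0x7=0x5 → r5
  imm: (w>>0)&0x3fffff=0x192b5e → $1649502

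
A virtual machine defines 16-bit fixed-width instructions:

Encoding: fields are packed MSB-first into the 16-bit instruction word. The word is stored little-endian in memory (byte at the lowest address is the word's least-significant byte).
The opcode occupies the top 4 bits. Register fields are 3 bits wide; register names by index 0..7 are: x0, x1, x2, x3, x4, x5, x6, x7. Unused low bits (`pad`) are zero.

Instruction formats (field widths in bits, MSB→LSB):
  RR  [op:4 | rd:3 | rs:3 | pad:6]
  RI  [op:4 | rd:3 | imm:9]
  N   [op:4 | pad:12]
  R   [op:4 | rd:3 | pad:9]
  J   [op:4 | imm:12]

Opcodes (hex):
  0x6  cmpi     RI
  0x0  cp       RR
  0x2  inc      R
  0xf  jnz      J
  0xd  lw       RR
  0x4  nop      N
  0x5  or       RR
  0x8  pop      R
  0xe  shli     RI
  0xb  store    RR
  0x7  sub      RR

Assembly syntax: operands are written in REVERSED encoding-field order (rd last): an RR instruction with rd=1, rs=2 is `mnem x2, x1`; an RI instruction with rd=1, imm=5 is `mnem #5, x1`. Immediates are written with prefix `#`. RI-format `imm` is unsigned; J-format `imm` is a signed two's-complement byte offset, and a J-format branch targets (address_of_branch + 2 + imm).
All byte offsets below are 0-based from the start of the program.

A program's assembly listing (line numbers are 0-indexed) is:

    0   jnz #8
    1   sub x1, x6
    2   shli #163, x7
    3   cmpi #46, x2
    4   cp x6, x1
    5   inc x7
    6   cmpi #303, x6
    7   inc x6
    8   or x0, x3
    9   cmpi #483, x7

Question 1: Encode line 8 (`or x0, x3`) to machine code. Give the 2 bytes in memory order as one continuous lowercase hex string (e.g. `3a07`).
line 8 (or): pack op=0x5:4|rd=3:3|rs=0:3|pad=0:6 = 0x5600; little→ 00 56

0056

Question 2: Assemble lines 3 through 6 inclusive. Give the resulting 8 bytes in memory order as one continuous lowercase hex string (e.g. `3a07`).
2e648003002e2f6d

L3: cmpi op=0x6:4|rd=2:3|imm=46:9 ⇒ 0x642e ⇒ little 2e 64
L4: cp op=0x0:4|rd=1:3|rs=6:3|pad=0:6 ⇒ 0x0380 ⇒ little 80 03
L5: inc op=0x2:4|rd=7:3|pad=0:9 ⇒ 0x2e00 ⇒ little 00 2e
L6: cmpi op=0x6:4|rd=6:3|imm=303:9 ⇒ 0x6d2f ⇒ little 2f 6d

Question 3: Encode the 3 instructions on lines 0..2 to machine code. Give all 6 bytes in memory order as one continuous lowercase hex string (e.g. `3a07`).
line 0 (jnz): pack op=0xf:4|imm=8:12 = 0xf008; little→ 08 f0
line 1 (sub): pack op=0x7:4|rd=6:3|rs=1:3|pad=0:6 = 0x7c40; little→ 40 7c
line 2 (shli): pack op=0xe:4|rd=7:3|imm=163:9 = 0xeea3; little→ a3 ee

08f0407ca3ee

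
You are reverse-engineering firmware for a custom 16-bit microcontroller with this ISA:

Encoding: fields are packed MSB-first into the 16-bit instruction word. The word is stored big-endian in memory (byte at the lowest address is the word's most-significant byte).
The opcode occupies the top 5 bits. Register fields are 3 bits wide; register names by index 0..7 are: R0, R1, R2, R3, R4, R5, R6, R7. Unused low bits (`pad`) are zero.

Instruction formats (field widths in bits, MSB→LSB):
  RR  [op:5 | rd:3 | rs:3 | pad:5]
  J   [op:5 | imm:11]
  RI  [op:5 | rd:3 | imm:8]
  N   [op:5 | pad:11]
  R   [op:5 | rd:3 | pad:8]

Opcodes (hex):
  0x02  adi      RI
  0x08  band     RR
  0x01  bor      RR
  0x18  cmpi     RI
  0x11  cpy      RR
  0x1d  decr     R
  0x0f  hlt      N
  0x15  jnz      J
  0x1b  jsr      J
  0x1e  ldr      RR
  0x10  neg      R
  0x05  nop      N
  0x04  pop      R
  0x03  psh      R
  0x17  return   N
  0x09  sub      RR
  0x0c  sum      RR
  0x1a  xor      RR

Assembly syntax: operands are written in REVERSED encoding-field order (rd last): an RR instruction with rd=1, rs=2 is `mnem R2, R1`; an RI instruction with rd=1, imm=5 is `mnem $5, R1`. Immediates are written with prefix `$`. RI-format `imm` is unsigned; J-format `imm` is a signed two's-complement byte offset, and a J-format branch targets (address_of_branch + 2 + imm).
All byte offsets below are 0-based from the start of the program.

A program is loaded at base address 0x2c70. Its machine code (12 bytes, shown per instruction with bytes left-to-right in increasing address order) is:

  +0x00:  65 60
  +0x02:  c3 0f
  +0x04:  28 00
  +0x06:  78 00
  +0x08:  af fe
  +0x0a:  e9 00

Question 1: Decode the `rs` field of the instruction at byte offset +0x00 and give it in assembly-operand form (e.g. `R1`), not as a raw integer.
R3

[00] 65 60 → 0x6560
  op=0x6560>>11=0xc ⇒ sum (RR)
  rd: (w>>8)&0x7=0x5 → R5
  rs: (w>>5)&0x7=0x3 → R3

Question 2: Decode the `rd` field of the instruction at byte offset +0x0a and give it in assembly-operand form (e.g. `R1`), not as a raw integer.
R1

off 0x0a: read e9 00 as big → 0xe900
  opcode bits[15:11]=0x1d: decr/R
  [10:8] rd=1 = R1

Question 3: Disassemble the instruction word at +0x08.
off 0x08: read af fe as big → 0xaffe
  op=0xaffe>>11=0x15 ⇒ jnz (J)
  imm@[10:0]=0x7fe (s11→-2) ⇒ $-2

jnz $-2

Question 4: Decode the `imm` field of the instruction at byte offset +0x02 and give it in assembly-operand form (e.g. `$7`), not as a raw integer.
$15

off 0x02: read c3 0f as big → 0xc30f
  top 5b → 0x18 → cmpi [RI]
  [10:8] rd=3 = R3
  [7:0] imm=15 = $15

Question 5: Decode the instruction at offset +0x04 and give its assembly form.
off 0x04: read 28 00 as big → 0x2800
  top 5b → 0x5 → nop [N]

nop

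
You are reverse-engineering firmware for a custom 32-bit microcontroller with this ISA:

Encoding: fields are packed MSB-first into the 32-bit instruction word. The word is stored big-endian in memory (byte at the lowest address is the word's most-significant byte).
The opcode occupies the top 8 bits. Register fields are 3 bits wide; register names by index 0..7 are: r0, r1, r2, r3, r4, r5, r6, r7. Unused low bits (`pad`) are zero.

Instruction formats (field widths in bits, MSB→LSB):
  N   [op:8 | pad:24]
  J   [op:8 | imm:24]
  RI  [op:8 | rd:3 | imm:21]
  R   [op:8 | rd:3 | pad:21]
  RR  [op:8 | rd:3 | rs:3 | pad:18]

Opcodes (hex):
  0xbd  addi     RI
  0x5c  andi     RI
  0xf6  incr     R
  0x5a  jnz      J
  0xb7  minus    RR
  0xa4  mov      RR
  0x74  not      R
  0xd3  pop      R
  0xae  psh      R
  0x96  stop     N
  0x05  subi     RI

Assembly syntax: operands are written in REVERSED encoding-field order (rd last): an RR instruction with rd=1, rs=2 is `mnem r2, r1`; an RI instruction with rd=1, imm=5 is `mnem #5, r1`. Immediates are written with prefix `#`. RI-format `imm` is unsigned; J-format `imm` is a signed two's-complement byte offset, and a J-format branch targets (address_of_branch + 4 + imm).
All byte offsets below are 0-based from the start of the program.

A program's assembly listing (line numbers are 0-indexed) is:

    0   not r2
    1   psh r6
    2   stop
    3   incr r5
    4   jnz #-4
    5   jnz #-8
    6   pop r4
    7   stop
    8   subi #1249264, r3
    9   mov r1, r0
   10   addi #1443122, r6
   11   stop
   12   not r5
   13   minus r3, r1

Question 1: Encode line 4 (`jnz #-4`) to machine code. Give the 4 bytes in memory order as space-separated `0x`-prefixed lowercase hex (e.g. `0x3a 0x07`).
0x5a 0xff 0xff 0xfc

4. jnz fields op=0x5a:8|imm=-4:24 → word 5afffffch → 5a ff ff fc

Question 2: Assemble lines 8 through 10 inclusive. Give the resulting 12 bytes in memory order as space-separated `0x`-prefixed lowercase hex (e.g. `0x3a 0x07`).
L8: subi op=0x5:8|rd=3:3|imm=1249264:21 ⇒ 0x05730ff0 ⇒ big 05 73 0f f0
L9: mov op=0xa4:8|rd=0:3|rs=1:3|pad=0:18 ⇒ 0xa4040000 ⇒ big a4 04 00 00
L10: addi op=0xbd:8|rd=6:3|imm=1443122:21 ⇒ 0xbdd60532 ⇒ big bd d6 05 32

0x05 0x73 0x0f 0xf0 0xa4 0x04 0x00 0x00 0xbd 0xd6 0x05 0x32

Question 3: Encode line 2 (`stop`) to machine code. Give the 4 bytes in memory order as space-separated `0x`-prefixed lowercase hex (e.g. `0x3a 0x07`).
2. stop fields op=0x96:8|pad=0:24 → word 96000000h → 96 00 00 00

0x96 0x00 0x00 0x00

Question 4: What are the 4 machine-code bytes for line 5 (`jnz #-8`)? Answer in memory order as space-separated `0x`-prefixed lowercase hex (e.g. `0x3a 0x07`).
0x5a 0xff 0xff 0xf8

line 5 (jnz): pack op=0x5a:8|imm=-8:24 = 0x5afffff8; big→ 5a ff ff f8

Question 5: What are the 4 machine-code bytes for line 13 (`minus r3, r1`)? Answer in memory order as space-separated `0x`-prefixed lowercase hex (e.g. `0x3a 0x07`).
L13: minus op=0xb7:8|rd=1:3|rs=3:3|pad=0:18 ⇒ 0xb72c0000 ⇒ big b7 2c 00 00

0xb7 0x2c 0x00 0x00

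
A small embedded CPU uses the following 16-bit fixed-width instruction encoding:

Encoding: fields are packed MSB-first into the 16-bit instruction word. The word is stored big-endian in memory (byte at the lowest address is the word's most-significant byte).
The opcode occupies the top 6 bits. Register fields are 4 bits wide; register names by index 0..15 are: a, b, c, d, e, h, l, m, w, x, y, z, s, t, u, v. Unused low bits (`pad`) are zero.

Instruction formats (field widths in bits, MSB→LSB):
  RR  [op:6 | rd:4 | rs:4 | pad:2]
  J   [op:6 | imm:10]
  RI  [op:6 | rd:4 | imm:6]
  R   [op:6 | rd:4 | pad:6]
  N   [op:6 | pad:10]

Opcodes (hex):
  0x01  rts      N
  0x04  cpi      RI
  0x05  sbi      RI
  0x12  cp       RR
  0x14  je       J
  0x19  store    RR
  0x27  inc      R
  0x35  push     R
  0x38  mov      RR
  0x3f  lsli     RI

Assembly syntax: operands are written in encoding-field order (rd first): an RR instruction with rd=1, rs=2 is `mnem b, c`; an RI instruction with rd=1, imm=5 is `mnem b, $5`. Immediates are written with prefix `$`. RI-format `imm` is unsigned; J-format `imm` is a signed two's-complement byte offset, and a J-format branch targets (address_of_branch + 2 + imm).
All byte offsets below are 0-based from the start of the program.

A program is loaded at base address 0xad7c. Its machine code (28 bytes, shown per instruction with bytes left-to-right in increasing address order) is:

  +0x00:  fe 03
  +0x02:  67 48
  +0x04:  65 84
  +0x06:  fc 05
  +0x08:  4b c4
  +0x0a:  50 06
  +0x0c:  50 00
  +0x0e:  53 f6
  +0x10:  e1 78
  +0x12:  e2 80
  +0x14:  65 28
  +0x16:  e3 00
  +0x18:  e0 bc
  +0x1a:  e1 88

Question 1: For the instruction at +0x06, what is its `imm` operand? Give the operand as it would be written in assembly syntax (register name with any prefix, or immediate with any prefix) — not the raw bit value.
$5

[06] fc 05 → 0xfc05
  op=0xfc05>>10=0x3f ⇒ lsli (RI)
  [9:6] rd=0 = a
  [5:0] imm=5 = $5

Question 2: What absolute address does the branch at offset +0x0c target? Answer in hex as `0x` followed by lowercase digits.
@+0c  big-endian(50 00) = 0x5000
  op=0x5000>>10=0x14 ⇒ je (J)
  imm@[9:0]=0x0 ⇒ $0
  target = base 0xad7c + off 0x0c + 2 + imm 0 = 0xad8a

0xad8a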